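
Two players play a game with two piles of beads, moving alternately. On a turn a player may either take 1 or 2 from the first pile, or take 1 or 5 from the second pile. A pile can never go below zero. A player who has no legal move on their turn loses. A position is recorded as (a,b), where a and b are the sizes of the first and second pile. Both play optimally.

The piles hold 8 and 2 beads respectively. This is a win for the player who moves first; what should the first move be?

Positions with no move are L. A position that does have a move is losing for the player to move precisely when every available move leads to a winning position for the opponent. Fill in the labels:
No move ever increases a pile, so every position that can arise here has a ≤ 8 and b ≤ 2; it is enough to label the cells with 0 ≤ a ≤ 8 and 0 ≤ b ≤ 2.
Every move lowers a or b (never raises either), so fill the grid row by row in increasing a, and left to right within a row: each cell's successors are then already labelled.
      b=0  b=1  b=2
a=0:    L    W    L
a=1:    W    L    W
a=2:    W    W    W
a=3:    L    W    L
a=4:    W    L    W
a=5:    W    W    W
a=6:    L    W    L
a=7:    W    L    W
a=8:    W    W    W
Cells with no legal move (terminal, hence L): (0,0).
The remaining L cells, each justified by listing all of its moves:
(0,2): →(0,1)(W) only, which is W, so L
(1,1): →(0,1)(W), (1,0)(W) — all W, so L
(3,0): →(2,0)(W), (1,0)(W) — all W, so L
(3,2): →(2,2)(W), (1,2)(W), (3,1)(W) — all W, so L
(4,1): →(3,1)(W), (2,1)(W), (4,0)(W) — all W, so L
(6,0): →(5,0)(W), (4,0)(W) — all W, so L
(6,2): →(5,2)(W), (4,2)(W), (6,1)(W) — all W, so L
(7,1): →(6,1)(W), (5,1)(W), (7,0)(W) — all W, so L
Every other cell has at least one move into one of the L cells above, so it is W.
From (8,2), the L positions reachable in one move are: (6,2).

Move to (6,2).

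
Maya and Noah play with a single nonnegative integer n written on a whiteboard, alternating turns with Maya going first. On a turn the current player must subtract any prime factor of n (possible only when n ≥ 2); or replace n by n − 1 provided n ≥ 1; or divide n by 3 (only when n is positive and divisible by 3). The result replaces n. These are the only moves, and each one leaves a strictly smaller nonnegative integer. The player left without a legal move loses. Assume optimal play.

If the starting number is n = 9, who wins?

Work bottom-up. With no move the player to move loses. Otherwise the position is W if at least one move leads to an L position for the opponent, and L if every move leads to a W.
n=0: no move → L
n=1: →0(L), so W
n=2: →0(L), so W
n=3: →0(L), so W
n=4: →2(W), 3(W) — all W, so L
n=5: →0(L), so W
n=6: →4(L), so W
n=7: →0(L), so W
n=8: →6(W), 7(W) — all W, so L
n=9: →8(L), so W
The starting position 9 is W: Maya should move to 8, handing over an L position.

Maya wins.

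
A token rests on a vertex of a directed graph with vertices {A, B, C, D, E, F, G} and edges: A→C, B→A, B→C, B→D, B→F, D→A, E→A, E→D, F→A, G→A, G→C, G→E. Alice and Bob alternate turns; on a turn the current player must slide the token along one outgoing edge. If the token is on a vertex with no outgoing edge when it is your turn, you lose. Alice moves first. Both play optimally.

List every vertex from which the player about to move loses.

Positions with no move are L. A position that does have a move is losing for the player to move precisely when every available move leads to a winning position for the opponent. Fill in the labels:
Every edge goes from a vertex to one that appears earlier in the order C, A, D, E, F, G, B, so processing vertices in that order labels each vertex after all of its successors.
C: no outgoing edge → L
A: W (go to C, an L position)
D: L (sole option A(W) is W)
E: W (go to D, an L position)
F: L (sole option A(W) is W)
G: W (go to C, an L position)
B: W (go to F, an L position)
Reading off the rows marked L gives the requested list; there are 3 such vertices.

C, D, F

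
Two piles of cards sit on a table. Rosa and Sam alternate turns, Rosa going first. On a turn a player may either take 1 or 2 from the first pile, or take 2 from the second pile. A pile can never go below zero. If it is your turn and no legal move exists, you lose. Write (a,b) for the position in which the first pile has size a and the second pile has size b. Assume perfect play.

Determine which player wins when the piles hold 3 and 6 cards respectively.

Compute win/loss labels from the base case upward. A position with no move is L. Any other position is W if it can reach an L in one move, else L.
No move ever increases a pile, so every position that can arise here has a ≤ 3 and b ≤ 6; it is enough to label the cells with 0 ≤ a ≤ 3 and 0 ≤ b ≤ 6.
Every move lowers a or b (never raises either), so fill the grid row by row in increasing a, and left to right within a row: each cell's successors are then already labelled.
      b=0  b=1  b=2  b=3  b=4  b=5  b=6
a=0:    L    L    W    W    L    L    W
a=1:    W    W    L    L    W    W    L
a=2:    W    W    W    W    W    W    W
a=3:    L    L    W    W    L    L    W
Cells with no legal move (terminal, hence L): (0,0), (0,1).
The remaining L cells, each justified by listing all of its moves:
(0,4): →(0,2)(W) only, which is W, so L
(0,5): →(0,3)(W) only, which is W, so L
(1,2): →(0,2)(W), (1,0)(W) — all W, so L
(1,3): →(0,3)(W), (1,1)(W) — all W, so L
(1,6): →(0,6)(W), (1,4)(W) — all W, so L
(3,0): →(2,0)(W), (1,0)(W) — all W, so L
(3,1): →(2,1)(W), (1,1)(W) — all W, so L
(3,4): →(2,4)(W), (1,4)(W), (3,2)(W) — all W, so L
(3,5): →(2,5)(W), (1,5)(W), (3,3)(W) — all W, so L
Every other cell has at least one move into one of the L cells above, so it is W.
The starting position (3,6) is W: Rosa should move to (1,6), handing over an L position.

Rosa wins.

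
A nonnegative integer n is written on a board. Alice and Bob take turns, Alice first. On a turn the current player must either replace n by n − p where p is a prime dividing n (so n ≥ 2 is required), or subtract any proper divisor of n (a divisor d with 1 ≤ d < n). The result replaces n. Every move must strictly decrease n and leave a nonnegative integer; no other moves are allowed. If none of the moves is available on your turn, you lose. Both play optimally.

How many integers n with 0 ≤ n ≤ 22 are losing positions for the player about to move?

Classify positions by backward induction: terminal positions (no move available) are L. From any other position, the mover wins iff some move reaches an L.
n=0: no move → L
n=1: no move → L
n=2: W (go to 0, an L position)
n=3: W (go to 0, an L position)
n=4: L (options 2(W), 3(W) are all W)
n=5: W (go to 0, an L position)
n=6: W (go to 4, an L position)
n=7: W (go to 0, an L position)
n=8: W (go to 4, an L position)
n=9: L (options 6(W), 8(W) are all W)
n=10: W (go to 9, an L position)
n=11: W (go to 0, an L position)
n=12: W (go to 9, an L position)
n=13: W (go to 0, an L position)
n=14: L (options 7(W), 12(W), 13(W) are all W)
n=15: W (go to 14, an L position)
n=16: W (go to 14, an L position)
n=17: W (go to 0, an L position)
n=18: W (go to 9, an L position)
n=19: W (go to 0, an L position)
n=20: L (options 10(W), 15(W), 16(W), 18(W), 19(W) are all W)
n=21: W (go to 14, an L position)
n=22: W (go to 20, an L position)
L entries with 0 ≤ n ≤ 22: n = 0, 1, 4, 9, 14, 20; that makes 6.

6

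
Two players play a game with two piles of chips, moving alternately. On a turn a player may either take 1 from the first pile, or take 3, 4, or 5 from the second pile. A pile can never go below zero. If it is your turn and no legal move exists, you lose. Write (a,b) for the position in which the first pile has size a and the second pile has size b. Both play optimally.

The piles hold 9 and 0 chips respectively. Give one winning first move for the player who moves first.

Positions with no move are L. A position that does have a move is losing for the player to move precisely when every available move leads to a winning position for the opponent. Fill in the labels:
No move ever increases a pile, so every position that can arise here has a ≤ 9 and b ≤ 0; it is enough to label the cells with 0 ≤ a ≤ 9 and 0 ≤ b ≤ 0.
Every move lowers a or b (never raises either), so fill the grid row by row in increasing a, and left to right within a row: each cell's successors are then already labelled.
      b=0
a=0:    L
a=1:    W
a=2:    L
a=3:    W
a=4:    L
a=5:    W
a=6:    L
a=7:    W
a=8:    L
a=9:    W
Cells with no legal move (terminal, hence L): (0,0).
The remaining L cells, each justified by listing all of its moves:
(2,0): the only move is to (1,0)(W), a W ⇒ L
(4,0): the only move is to (3,0)(W), a W ⇒ L
(6,0): the only move is to (5,0)(W), a W ⇒ L
(8,0): the only move is to (7,0)(W), a W ⇒ L
Every other cell has at least one move into one of the L cells above, so it is W.
From (9,0), the L positions reachable in one move are: (8,0).

Move to (8,0).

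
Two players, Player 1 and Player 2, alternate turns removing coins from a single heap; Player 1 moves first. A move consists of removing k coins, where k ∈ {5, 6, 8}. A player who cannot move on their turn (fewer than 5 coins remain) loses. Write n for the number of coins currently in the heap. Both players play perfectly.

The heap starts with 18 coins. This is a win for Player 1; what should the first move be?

Compute win/loss labels from the base case upward. A position with no move is L. Any other position is W if it can reach an L in one move, else L.
n=0: no move → L
n=1: no move → L
n=2: no move → L
n=3: no move → L
n=4: no move → L
n=5: →0(L), so W
n=6: →1(L), so W
n=7: →2(L), so W
n=8: →3(L), so W
n=9: →4(L), so W
n=10: →4(L), so W
n=11: →3(L), so W
n=12: →4(L), so W
n=13: →8(W), 7(W), 5(W) — all W, so L
n=14: →9(W), 8(W), 6(W) — all W, so L
n=15: →10(W), 9(W), 7(W) — all W, so L
n=16: →11(W), 10(W), 8(W) — all W, so L
n=17: →12(W), 11(W), 9(W) — all W, so L
n=18: →13(L), so W
From 18, the L positions reachable in one move are: 13.

Remove 5, leaving 13.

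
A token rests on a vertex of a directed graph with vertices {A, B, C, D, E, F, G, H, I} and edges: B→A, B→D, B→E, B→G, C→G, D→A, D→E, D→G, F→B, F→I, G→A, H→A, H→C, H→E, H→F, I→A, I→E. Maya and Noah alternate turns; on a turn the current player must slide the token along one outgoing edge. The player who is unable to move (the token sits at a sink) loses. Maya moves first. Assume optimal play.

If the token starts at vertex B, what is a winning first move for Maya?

Work bottom-up. With no move the player to move loses. Otherwise the position is W if at least one move leads to an L position for the opponent, and L if every move leads to a W.
Every edge goes from a vertex to one that appears earlier in the order A, E, G, D, B, I, C, F, H, so processing vertices in that order labels each vertex after all of its successors.
A: no outgoing edge → L
E: no outgoing edge → L
G: W (go to A, an L position)
D: W (go to E, an L position)
B: W (go to E, an L position)
I: W (go to E, an L position)
C: L (sole option G(W) is W)
F: L (options I(W), B(W) are all W)
H: W (go to F, an L position)
From B, the L positions reachable in one move are: E, A. Any move reaching one of these is winning.

Move to E.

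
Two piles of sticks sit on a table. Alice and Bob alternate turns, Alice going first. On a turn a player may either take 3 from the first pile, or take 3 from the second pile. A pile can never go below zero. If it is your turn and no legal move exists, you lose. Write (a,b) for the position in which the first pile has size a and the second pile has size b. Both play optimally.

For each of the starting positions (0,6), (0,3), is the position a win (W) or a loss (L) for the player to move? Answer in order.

Build the W/L table. Terminal = L. A non-terminal position is W if it has a move to some L; otherwise it is L.
No move ever increases a pile, so every position that can arise here has a ≤ 0 and b ≤ 6; it is enough to label the cells with 0 ≤ a ≤ 0 and 0 ≤ b ≤ 6.
Every move lowers a or b (never raises either), so fill the grid row by row in increasing a, and left to right within a row: each cell's successors are then already labelled.
      b=0  b=1  b=2  b=3  b=4  b=5  b=6
a=0:    L    L    L    W    W    W    L
Cells with no legal move (terminal, hence L): (0,0), (0,1), (0,2).
The remaining L cells, each justified by listing all of its moves:
(0,6): the only move is to (0,3)(W), a W ⇒ L
Every other cell has at least one move into one of the L cells above, so it is W.
(0,6): one of the L cells justified above, so L
(0,3): the move to (0,0) reaches an L cell, so W

(0,6): L, (0,3): W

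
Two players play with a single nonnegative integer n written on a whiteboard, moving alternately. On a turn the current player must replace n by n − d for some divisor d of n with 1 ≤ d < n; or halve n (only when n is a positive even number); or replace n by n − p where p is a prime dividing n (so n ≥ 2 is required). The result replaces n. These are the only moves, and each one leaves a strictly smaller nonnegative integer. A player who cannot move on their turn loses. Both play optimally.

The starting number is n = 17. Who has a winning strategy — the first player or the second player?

Compute win/loss labels from the base case upward. A position with no move is L. Any other position is W if it can reach an L in one move, else L.
n=0: no move → L
n=1: no move → L
n=2: can move to 0, which is L ⇒ W
n=3: can move to 0, which is L ⇒ W
n=4: moves to 2(W), 3(W); every one is W ⇒ L
n=5: can move to 0, which is L ⇒ W
n=6: can move to 4, which is L ⇒ W
n=7: can move to 0, which is L ⇒ W
n=8: can move to 4, which is L ⇒ W
n=9: moves to 6(W), 8(W); every one is W ⇒ L
n=10: can move to 9, which is L ⇒ W
n=11: can move to 0, which is L ⇒ W
n=12: can move to 9, which is L ⇒ W
n=13: can move to 0, which is L ⇒ W
n=14: moves to 7(W), 12(W), 13(W); every one is W ⇒ L
n=15: can move to 14, which is L ⇒ W
n=16: can move to 14, which is L ⇒ W
n=17: can move to 0, which is L ⇒ W
The starting position 17 is W: the player to move should move to 0, handing over an L position.

The first player wins.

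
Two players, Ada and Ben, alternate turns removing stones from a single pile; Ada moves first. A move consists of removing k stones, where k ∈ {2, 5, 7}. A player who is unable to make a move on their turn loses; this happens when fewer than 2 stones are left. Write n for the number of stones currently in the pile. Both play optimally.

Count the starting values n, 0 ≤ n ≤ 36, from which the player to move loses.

Work bottom-up. With no move the player to move loses. Otherwise the position is W if at least one move leads to an L position for the opponent, and L if every move leads to a W.
n=0: no move → L
n=1: no move → L
n=2: W (go to 0, an L position)
n=3: W (go to 1, an L position)
n=4: L (sole option 2(W) is W)
n=5: W (go to 0, an L position)
n=6: W (go to 4, an L position)
n=7: W (go to 0, an L position)
n=8: W (go to 1, an L position)
n=9: W (go to 4, an L position)
n=10: L (options 8(W), 5(W), 3(W) are all W)
n=11: W (go to 4, an L position)
n=12: W (go to 10, an L position)
n=13: L (options 11(W), 8(W), 6(W) are all W)
n=14: L (options 12(W), 9(W), 7(W) are all W)
n=15: W (go to 13, an L position)
n=16: W (go to 14, an L position)
n=17: W (go to 10, an L position)
n=18: W (go to 13, an L position)
n=19: W (go to 14, an L position)
n=20: W (go to 13, an L position)
n=21: W (go to 14, an L position)
n=22: L (options 20(W), 17(W), 15(W) are all W)
n=23: L (options 21(W), 18(W), 16(W) are all W)
n=24: W (go to 22, an L position)
n=25: W (go to 23, an L position)
n=26: L (options 24(W), 21(W), 19(W) are all W)
n=27: W (go to 22, an L position)
n=28: W (go to 26, an L position)
n=29: W (go to 22, an L position)
n=30: W (go to 23, an L position)
n=31: W (go to 26, an L position)
n=32: L (options 30(W), 27(W), 25(W) are all W)
n=33: W (go to 26, an L position)
n=34: W (go to 32, an L position)
n=35: L (options 33(W), 30(W), 28(W) are all W)
n=36: L (options 34(W), 31(W), 29(W) are all W)
L entries with 0 ≤ n ≤ 36: n = 0, 1, 4, 10, 13, 14, 22, 23, 26, 32, 35, 36; that makes 12.

12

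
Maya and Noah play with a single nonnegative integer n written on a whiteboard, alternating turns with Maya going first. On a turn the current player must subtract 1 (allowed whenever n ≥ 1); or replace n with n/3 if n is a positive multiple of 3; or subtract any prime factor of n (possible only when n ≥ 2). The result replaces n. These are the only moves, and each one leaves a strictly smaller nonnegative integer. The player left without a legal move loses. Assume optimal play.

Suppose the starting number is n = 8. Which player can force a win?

Noah wins.

Positions with no move are L. A position that does have a move is losing for the player to move precisely when every available move leads to a winning position for the opponent. Fill in the labels:
n=0: no move → L
n=1: →0(L), so W
n=2: →0(L), so W
n=3: →0(L), so W
n=4: →2(W), 3(W) — all W, so L
n=5: →0(L), so W
n=6: →4(L), so W
n=7: →0(L), so W
n=8: →6(W), 7(W) — all W, so L
Every move from 8 reaches a W position, so the mover loses.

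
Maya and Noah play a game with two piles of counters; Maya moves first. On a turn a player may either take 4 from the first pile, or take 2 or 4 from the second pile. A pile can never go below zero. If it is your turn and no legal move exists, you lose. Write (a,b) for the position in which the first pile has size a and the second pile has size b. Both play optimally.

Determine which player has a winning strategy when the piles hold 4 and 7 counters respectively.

Maya wins.

Compute win/loss labels from the base case upward. A position with no move is L. Any other position is W if it can reach an L in one move, else L.
No move ever increases a pile, so every position that can arise here has a ≤ 4 and b ≤ 7; it is enough to label the cells with 0 ≤ a ≤ 4 and 0 ≤ b ≤ 7.
Every move lowers a or b (never raises either), so fill the grid row by row in increasing a, and left to right within a row: each cell's successors are then already labelled.
      b=0  b=1  b=2  b=3  b=4  b=5  b=6  b=7
a=0:    L    L    W    W    W    W    L    L
a=1:    L    L    W    W    W    W    L    L
a=2:    L    L    W    W    W    W    L    L
a=3:    L    L    W    W    W    W    L    L
a=4:    W    W    L    L    W    W    W    W
Cells with no legal move (terminal, hence L): (0,0), (0,1), (1,0), (1,1), (2,0), (2,1), (3,0), (3,1).
The remaining L cells, each justified by listing all of its moves:
(0,6): moves to (0,4)(W), (0,2)(W); every one is W ⇒ L
(0,7): moves to (0,5)(W), (0,3)(W); every one is W ⇒ L
(1,6): moves to (1,4)(W), (1,2)(W); every one is W ⇒ L
(1,7): moves to (1,5)(W), (1,3)(W); every one is W ⇒ L
(2,6): moves to (2,4)(W), (2,2)(W); every one is W ⇒ L
(2,7): moves to (2,5)(W), (2,3)(W); every one is W ⇒ L
(3,6): moves to (3,4)(W), (3,2)(W); every one is W ⇒ L
(3,7): moves to (3,5)(W), (3,3)(W); every one is W ⇒ L
(4,2): moves to (0,2)(W), (4,0)(W); every one is W ⇒ L
(4,3): moves to (0,3)(W), (4,1)(W); every one is W ⇒ L
Every other cell has at least one move into one of the L cells above, so it is W.
From (4,7) Maya can move to (0,7), reaching an L position.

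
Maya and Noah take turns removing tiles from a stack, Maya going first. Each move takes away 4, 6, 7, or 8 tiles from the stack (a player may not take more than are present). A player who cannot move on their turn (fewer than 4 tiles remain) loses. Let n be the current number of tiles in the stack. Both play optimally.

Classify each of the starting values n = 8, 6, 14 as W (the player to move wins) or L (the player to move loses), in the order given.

8: W, 6: W, 14: L

Label each position W (a win for the player to move) or L (a loss). A position with no legal move is L; any other position is W exactly when some move reaches an L, and L when every move reaches a W.
n=0: no move → L
n=1: no move → L
n=2: no move → L
n=3: no move → L
n=4: can move to 0, which is L ⇒ W
n=5: can move to 1, which is L ⇒ W
n=6: can move to 2, which is L ⇒ W
n=7: can move to 3, which is L ⇒ W
n=8: can move to 2, which is L ⇒ W
n=9: can move to 3, which is L ⇒ W
n=10: can move to 3, which is L ⇒ W
n=11: can move to 3, which is L ⇒ W
n=12: moves to 8(W), 6(W), 5(W), 4(W); every one is W ⇒ L
n=13: moves to 9(W), 7(W), 6(W), 5(W); every one is W ⇒ L
n=14: moves to 10(W), 8(W), 7(W), 6(W); every one is W ⇒ L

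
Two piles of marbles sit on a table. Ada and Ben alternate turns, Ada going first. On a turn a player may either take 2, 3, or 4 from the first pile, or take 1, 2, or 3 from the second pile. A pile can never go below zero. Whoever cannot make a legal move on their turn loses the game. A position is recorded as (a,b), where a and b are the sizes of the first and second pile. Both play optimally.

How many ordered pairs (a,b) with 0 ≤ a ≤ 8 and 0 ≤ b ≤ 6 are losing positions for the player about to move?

Work bottom-up. With no move the player to move loses. Otherwise the position is W if at least one move leads to an L position for the opponent, and L if every move leads to a W.
Every move lowers a or b (never raises either), so fill the grid row by row in increasing a, and left to right within a row: each cell's successors are then already labelled.
      b=0  b=1  b=2  b=3  b=4  b=5  b=6
a=0:    L    W    W    W    L    W    W
a=1:    L    W    W    W    L    W    W
a=2:    W    L    W    W    W    L    W
a=3:    W    L    W    W    W    L    W
a=4:    W    W    L    W    W    W    L
a=5:    W    W    L    W    W    W    L
a=6:    L    W    W    W    L    W    W
a=7:    L    W    W    W    L    W    W
a=8:    W    L    W    W    W    L    W
Cells with no legal move (terminal, hence L): (0,0), (1,0).
The remaining L cells, each justified by listing all of its moves:
(0,4): only reaches (0,3)(W), (0,2)(W), (0,1)(W), all W → L
(1,4): only reaches (1,3)(W), (1,2)(W), (1,1)(W), all W → L
(2,1): only reaches (0,1)(W), (2,0)(W), all W → L
(2,5): only reaches (0,5)(W), (2,4)(W), (2,3)(W), (2,2)(W), all W → L
(3,1): only reaches (1,1)(W), (0,1)(W), (3,0)(W), all W → L
(3,5): only reaches (1,5)(W), (0,5)(W), (3,4)(W), (3,3)(W), (3,2)(W), all W → L
(4,2): only reaches (2,2)(W), (1,2)(W), (0,2)(W), (4,1)(W), (4,0)(W), all W → L
(4,6): only reaches (2,6)(W), (1,6)(W), (0,6)(W), (4,5)(W), (4,4)(W), (4,3)(W), all W → L
(5,2): only reaches (3,2)(W), (2,2)(W), (1,2)(W), (5,1)(W), (5,0)(W), all W → L
(5,6): only reaches (3,6)(W), (2,6)(W), (1,6)(W), (5,5)(W), (5,4)(W), (5,3)(W), all W → L
(6,0): only reaches (4,0)(W), (3,0)(W), (2,0)(W), all W → L
(6,4): only reaches (4,4)(W), (3,4)(W), (2,4)(W), (6,3)(W), (6,2)(W), (6,1)(W), all W → L
(7,0): only reaches (5,0)(W), (4,0)(W), (3,0)(W), all W → L
(7,4): only reaches (5,4)(W), (4,4)(W), (3,4)(W), (7,3)(W), (7,2)(W), (7,1)(W), all W → L
(8,1): only reaches (6,1)(W), (5,1)(W), (4,1)(W), (8,0)(W), all W → L
(8,5): only reaches (6,5)(W), (5,5)(W), (4,5)(W), (8,4)(W), (8,3)(W), (8,2)(W), all W → L
Every other cell has at least one move into one of the L cells above, so it is W.
L cells per row: a=0: 2, a=1: 2, a=2: 2, a=3: 2, a=4: 2, a=5: 2, a=6: 2, a=7: 2, a=8: 2; total 18.

18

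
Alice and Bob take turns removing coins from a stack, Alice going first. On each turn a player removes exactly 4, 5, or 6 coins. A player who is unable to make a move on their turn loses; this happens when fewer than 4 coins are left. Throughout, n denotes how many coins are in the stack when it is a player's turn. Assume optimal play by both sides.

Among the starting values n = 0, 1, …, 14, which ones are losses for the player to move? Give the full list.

0, 1, 2, 3, 10, 11, 12, 13

Work bottom-up. With no move the player to move loses. Otherwise the position is W if at least one move leads to an L position for the opponent, and L if every move leads to a W.
n=0: no move → L
n=1: no move → L
n=2: no move → L
n=3: no move → L
n=4: W (go to 0, an L position)
n=5: W (go to 1, an L position)
n=6: W (go to 2, an L position)
n=7: W (go to 3, an L position)
n=8: W (go to 3, an L position)
n=9: W (go to 3, an L position)
n=10: L (options 6(W), 5(W), 4(W) are all W)
n=11: L (options 7(W), 6(W), 5(W) are all W)
n=12: L (options 8(W), 7(W), 6(W) are all W)
n=13: L (options 9(W), 8(W), 7(W) are all W)
n=14: W (go to 10, an L position)
Reading off the rows marked L gives the requested list; there are 8 such values of n.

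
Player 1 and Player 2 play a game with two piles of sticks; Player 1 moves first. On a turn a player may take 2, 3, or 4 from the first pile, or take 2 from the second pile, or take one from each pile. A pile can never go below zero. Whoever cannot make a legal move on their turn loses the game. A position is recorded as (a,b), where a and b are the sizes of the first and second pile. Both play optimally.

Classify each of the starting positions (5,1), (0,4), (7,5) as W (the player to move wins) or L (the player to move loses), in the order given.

(5,1): L, (0,4): L, (7,5): W

Compute win/loss labels from the base case upward. A position with no move is L. Any other position is W if it can reach an L in one move, else L.
No move ever increases a pile, so every position that can arise here has a ≤ 7 and b ≤ 5; it is enough to label the cells with 0 ≤ a ≤ 7 and 0 ≤ b ≤ 5.
Every move lowers a or b (never raises either), so fill the grid row by row in increasing a, and left to right within a row: each cell's successors are then already labelled.
      b=0  b=1  b=2  b=3  b=4  b=5
a=0:    L    L    W    W    L    L
a=1:    L    W    W    L    L    W
a=2:    W    W    L    L    W    W
a=3:    W    W    L    W    W    W
a=4:    W    W    W    W    W    W
a=5:    W    L    W    W    W    L
a=6:    L    L    W    W    L    L
a=7:    L    W    W    L    L    W
Cells with no legal move (terminal, hence L): (0,0), (0,1), (1,0).
The remaining L cells, each justified by listing all of its moves:
(0,4): the only move is to (0,2)(W), a W ⇒ L
(0,5): the only move is to (0,3)(W), a W ⇒ L
(1,3): moves to (1,1)(W), (0,2)(W); every one is W ⇒ L
(1,4): moves to (1,2)(W), (0,3)(W); every one is W ⇒ L
(2,2): moves to (0,2)(W), (2,0)(W), (1,1)(W); every one is W ⇒ L
(2,3): moves to (0,3)(W), (2,1)(W), (1,2)(W); every one is W ⇒ L
(3,2): moves to (1,2)(W), (0,2)(W), (3,0)(W), (2,1)(W); every one is W ⇒ L
(5,1): moves to (3,1)(W), (2,1)(W), (1,1)(W), (4,0)(W); every one is W ⇒ L
(5,5): moves to (3,5)(W), (2,5)(W), (1,5)(W), (5,3)(W), (4,4)(W); every one is W ⇒ L
(6,0): moves to (4,0)(W), (3,0)(W), (2,0)(W); every one is W ⇒ L
(6,1): moves to (4,1)(W), (3,1)(W), (2,1)(W), (5,0)(W); every one is W ⇒ L
(6,4): moves to (4,4)(W), (3,4)(W), (2,4)(W), (6,2)(W), (5,3)(W); every one is W ⇒ L
(6,5): moves to (4,5)(W), (3,5)(W), (2,5)(W), (6,3)(W), (5,4)(W); every one is W ⇒ L
(7,0): moves to (5,0)(W), (4,0)(W), (3,0)(W); every one is W ⇒ L
(7,3): moves to (5,3)(W), (4,3)(W), (3,3)(W), (7,1)(W), (6,2)(W); every one is W ⇒ L
(7,4): moves to (5,4)(W), (4,4)(W), (3,4)(W), (7,2)(W), (6,3)(W); every one is W ⇒ L
Every other cell has at least one move into one of the L cells above, so it is W.
(5,1): one of the L cells justified above, so L
(0,4): one of the L cells justified above, so L
(7,5): the move to (5,5) reaches an L cell, so W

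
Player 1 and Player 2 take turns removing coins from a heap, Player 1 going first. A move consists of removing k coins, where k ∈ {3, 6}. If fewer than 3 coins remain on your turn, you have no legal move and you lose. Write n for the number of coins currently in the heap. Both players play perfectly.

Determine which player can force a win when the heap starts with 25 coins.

Positions with no move are L. A position that does have a move is losing for the player to move precisely when every available move leads to a winning position for the opponent. Fill in the labels:
n=0: no move → L
n=1: no move → L
n=2: no move → L
n=3: can move to 0, which is L ⇒ W
n=4: can move to 1, which is L ⇒ W
n=5: can move to 2, which is L ⇒ W
n=6: can move to 0, which is L ⇒ W
n=7: can move to 1, which is L ⇒ W
n=8: can move to 2, which is L ⇒ W
n=9: moves to 6(W), 3(W); every one is W ⇒ L
n=10: moves to 7(W), 4(W); every one is W ⇒ L
n=11: moves to 8(W), 5(W); every one is W ⇒ L
n=12: can move to 9, which is L ⇒ W
n=13: can move to 10, which is L ⇒ W
n=14: can move to 11, which is L ⇒ W
n=15: can move to 9, which is L ⇒ W
n=16: can move to 10, which is L ⇒ W
n=17: can move to 11, which is L ⇒ W
n=18: moves to 15(W), 12(W); every one is W ⇒ L
n=19: moves to 16(W), 13(W); every one is W ⇒ L
n=20: moves to 17(W), 14(W); every one is W ⇒ L
n=21: can move to 18, which is L ⇒ W
n=22: can move to 19, which is L ⇒ W
n=23: can move to 20, which is L ⇒ W
n=24: can move to 18, which is L ⇒ W
n=25: can move to 19, which is L ⇒ W
The starting position 25 is W: Player 1 should remove 6, leaving 19, handing over an L position.

Player 1 wins.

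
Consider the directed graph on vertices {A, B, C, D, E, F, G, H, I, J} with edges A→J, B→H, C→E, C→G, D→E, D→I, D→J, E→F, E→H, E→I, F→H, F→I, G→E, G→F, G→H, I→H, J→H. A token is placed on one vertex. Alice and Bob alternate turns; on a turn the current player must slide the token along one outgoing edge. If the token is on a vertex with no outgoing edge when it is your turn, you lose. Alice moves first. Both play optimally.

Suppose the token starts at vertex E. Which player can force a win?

Alice wins.

Classify positions by backward induction: terminal positions (no move available) are L. From any other position, the mover wins iff some move reaches an L.
Every edge goes from a vertex to one that appears earlier in the order H, I, F, E, G, C, B, J, D, A, so processing vertices in that order labels each vertex after all of its successors.
H: no outgoing edge → L
I: →H(L), so W
F: →H(L), so W
E: →H(L), so W
G: →H(L), so W
C: →G(W), E(W) — all W, so L
B: →H(L), so W
J: →H(L), so W
D: →J(W), E(W), I(W) — all W, so L
A: →J(W) only, which is W, so L
The starting position E is W: Alice should move to H, handing over an L position.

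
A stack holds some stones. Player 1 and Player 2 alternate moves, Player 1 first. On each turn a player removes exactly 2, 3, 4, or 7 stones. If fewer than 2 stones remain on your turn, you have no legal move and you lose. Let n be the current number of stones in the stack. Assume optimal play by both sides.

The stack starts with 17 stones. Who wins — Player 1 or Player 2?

Player 2 wins.

Positions with no move are L. A position that does have a move is losing for the player to move precisely when every available move leads to a winning position for the opponent. Fill in the labels:
n=0: no move → L
n=1: no move → L
n=2: →0(L), so W
n=3: →1(L), so W
n=4: →1(L), so W
n=5: →1(L), so W
n=6: →4(W), 3(W), 2(W) — all W, so L
n=7: →0(L), so W
n=8: →6(L), so W
n=9: →6(L), so W
n=10: →6(L), so W
n=11: →9(W), 8(W), 7(W), 4(W) — all W, so L
n=12: →10(W), 9(W), 8(W), 5(W) — all W, so L
n=13: →11(L), so W
n=14: →12(L), so W
n=15: →12(L), so W
n=16: →12(L), so W
n=17: →15(W), 14(W), 13(W), 10(W) — all W, so L
The starting position 17 is L: whatever Player 1 does, the opponent receives a W position.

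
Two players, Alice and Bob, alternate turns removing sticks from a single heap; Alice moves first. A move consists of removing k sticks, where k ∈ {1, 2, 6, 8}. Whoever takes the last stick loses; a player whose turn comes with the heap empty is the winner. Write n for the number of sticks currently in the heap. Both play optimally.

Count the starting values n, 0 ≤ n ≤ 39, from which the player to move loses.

Use the standard recursion: the mover wins at a terminal position; elsewhere, the mover wins exactly when some move hands the opponent an L position.
n=0: no move; the opponent has just taken the last stick and therefore loses → W
n=1: only reaches 0(W), which is W → L
n=2: reaches L-position 1 → W
n=3: reaches L-position 1 → W
n=4: only reaches 3(W), 2(W), all W → L
n=5: reaches L-position 4 → W
n=6: reaches L-position 4 → W
n=7: reaches L-position 1 → W
n=8: only reaches 7(W), 6(W), 2(W), 0(W), all W → L
n=9: reaches L-position 8 → W
n=10: reaches L-position 8 → W
n=11: only reaches 10(W), 9(W), 5(W), 3(W), all W → L
n=12: reaches L-position 11 → W
n=13: reaches L-position 11 → W
n=14: reaches L-position 8 → W
n=15: only reaches 14(W), 13(W), 9(W), 7(W), all W → L
n=16: reaches L-position 15 → W
n=17: reaches L-position 15 → W
n=18: only reaches 17(W), 16(W), 12(W), 10(W), all W → L
n=19: reaches L-position 18 → W
n=20: reaches L-position 18 → W
n=21: reaches L-position 15 → W
n=22: only reaches 21(W), 20(W), 16(W), 14(W), all W → L
n=23: reaches L-position 22 → W
n=24: reaches L-position 22 → W
n=25: only reaches 24(W), 23(W), 19(W), 17(W), all W → L
n=26: reaches L-position 25 → W
n=27: reaches L-position 25 → W
n=28: reaches L-position 22 → W
n=29: only reaches 28(W), 27(W), 23(W), 21(W), all W → L
n=30: reaches L-position 29 → W
n=31: reaches L-position 29 → W
n=32: only reaches 31(W), 30(W), 26(W), 24(W), all W → L
n=33: reaches L-position 32 → W
n=34: reaches L-position 32 → W
n=35: reaches L-position 29 → W
n=36: only reaches 35(W), 34(W), 30(W), 28(W), all W → L
n=37: reaches L-position 36 → W
n=38: reaches L-position 36 → W
n=39: only reaches 38(W), 37(W), 33(W), 31(W), all W → L
L entries with 0 ≤ n ≤ 39: n = 1, 4, 8, 11, 15, 18, 22, 25, 29, 32, 36, 39; that makes 12.

12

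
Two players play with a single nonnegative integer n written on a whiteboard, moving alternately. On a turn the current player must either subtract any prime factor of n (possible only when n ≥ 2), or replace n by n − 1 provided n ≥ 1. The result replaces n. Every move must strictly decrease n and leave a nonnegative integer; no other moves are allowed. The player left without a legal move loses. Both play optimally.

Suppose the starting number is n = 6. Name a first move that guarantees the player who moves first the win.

Compute win/loss labels from the base case upward. A position with no move is L. Any other position is W if it can reach an L in one move, else L.
n=0: no move → L
n=1: W (go to 0, an L position)
n=2: W (go to 0, an L position)
n=3: W (go to 0, an L position)
n=4: L (options 2(W), 3(W) are all W)
n=5: W (go to 0, an L position)
n=6: W (go to 4, an L position)
From 6, the L positions reachable in one move are: 4.

Move to 4.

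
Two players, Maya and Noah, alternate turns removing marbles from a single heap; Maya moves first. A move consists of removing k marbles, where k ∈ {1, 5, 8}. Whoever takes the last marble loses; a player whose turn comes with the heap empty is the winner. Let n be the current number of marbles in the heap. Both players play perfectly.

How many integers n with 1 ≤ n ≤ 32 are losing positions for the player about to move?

Label each position W (a win for the player to move) or L (a loss). A position with no legal move is W; any other position is W exactly when some move reaches an L, and L when every move reaches a W.
n=0: no move; the opponent has just taken the last marble and therefore loses → W
n=1: only reaches 0(W), which is W → L
n=2: reaches L-position 1 → W
n=3: only reaches 2(W), which is W → L
n=4: reaches L-position 3 → W
n=5: only reaches 4(W), 0(W), all W → L
n=6: reaches L-position 5 → W
n=7: only reaches 6(W), 2(W), all W → L
n=8: reaches L-position 7 → W
n=9: reaches L-position 1 → W
n=10: reaches L-position 5 → W
n=11: reaches L-position 3 → W
n=12: reaches L-position 7 → W
n=13: reaches L-position 5 → W
n=14: only reaches 13(W), 9(W), 6(W), all W → L
n=15: reaches L-position 14 → W
n=16: only reaches 15(W), 11(W), 8(W), all W → L
n=17: reaches L-position 16 → W
n=18: only reaches 17(W), 13(W), 10(W), all W → L
n=19: reaches L-position 18 → W
n=20: only reaches 19(W), 15(W), 12(W), all W → L
n=21: reaches L-position 20 → W
n=22: reaches L-position 14 → W
n=23: reaches L-position 18 → W
n=24: reaches L-position 16 → W
n=25: reaches L-position 20 → W
n=26: reaches L-position 18 → W
n=27: only reaches 26(W), 22(W), 19(W), all W → L
n=28: reaches L-position 27 → W
n=29: only reaches 28(W), 24(W), 21(W), all W → L
n=30: reaches L-position 29 → W
n=31: only reaches 30(W), 26(W), 23(W), all W → L
n=32: reaches L-position 31 → W
L entries with 1 ≤ n ≤ 32 (the range starts at n=1): n = 1, 3, 5, 7, 14, 16, 18, 20, 27, 29, 31; that makes 11.

11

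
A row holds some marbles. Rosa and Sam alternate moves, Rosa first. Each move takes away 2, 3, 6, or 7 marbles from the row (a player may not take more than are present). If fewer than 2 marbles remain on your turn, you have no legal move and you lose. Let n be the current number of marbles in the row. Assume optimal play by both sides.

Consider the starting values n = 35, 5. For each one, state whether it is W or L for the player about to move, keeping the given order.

35: W, 5: L

Positions with no move are L. A position that does have a move is losing for the player to move precisely when every available move leads to a winning position for the opponent. Fill in the labels:
n=0: no move → L
n=1: no move → L
n=2: reaches L-position 0 → W
n=3: reaches L-position 1 → W
n=4: reaches L-position 1 → W
n=5: only reaches 3(W), 2(W), all W → L
n=6: reaches L-position 0 → W
n=7: reaches L-position 5 → W
n=8: reaches L-position 5 → W
n=9: only reaches 7(W), 6(W), 3(W), 2(W), all W → L
n=10: only reaches 8(W), 7(W), 4(W), 3(W), all W → L
n=11: reaches L-position 9 → W
n=12: reaches L-position 10 → W
n=13: reaches L-position 10 → W
n=14: only reaches 12(W), 11(W), 8(W), 7(W), all W → L
n=15: reaches L-position 9 → W
n=16: reaches L-position 14 → W
n=17: reaches L-position 14 → W
n=18: only reaches 16(W), 15(W), 12(W), 11(W), all W → L
n=19: only reaches 17(W), 16(W), 13(W), 12(W), all W → L
n=20: reaches L-position 18 → W
n=21: reaches L-position 19 → W
n=22: reaches L-position 19 → W
n=23: only reaches 21(W), 20(W), 17(W), 16(W), all W → L
n=24: reaches L-position 18 → W
n=25: reaches L-position 23 → W
n=26: reaches L-position 23 → W
n=27: only reaches 25(W), 24(W), 21(W), 20(W), all W → L
n=28: only reaches 26(W), 25(W), 22(W), 21(W), all W → L
n=29: reaches L-position 27 → W
n=30: reaches L-position 28 → W
n=31: reaches L-position 28 → W
n=32: only reaches 30(W), 29(W), 26(W), 25(W), all W → L
n=33: reaches L-position 27 → W
n=34: reaches L-position 32 → W
n=35: reaches L-position 32 → W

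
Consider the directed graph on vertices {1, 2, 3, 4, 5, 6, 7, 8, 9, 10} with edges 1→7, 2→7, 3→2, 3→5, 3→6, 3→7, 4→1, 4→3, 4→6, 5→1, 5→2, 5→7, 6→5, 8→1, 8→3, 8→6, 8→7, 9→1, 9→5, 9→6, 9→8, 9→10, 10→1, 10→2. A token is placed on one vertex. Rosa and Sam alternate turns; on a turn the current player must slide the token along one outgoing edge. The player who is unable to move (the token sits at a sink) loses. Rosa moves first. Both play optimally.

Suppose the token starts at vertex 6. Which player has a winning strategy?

Sam wins.

Compute win/loss labels from the base case upward. A position with no move is L. Any other position is W if it can reach an L in one move, else L.
Every edge goes from a vertex to one that appears earlier in the order 7, 2, 1, 5, 6, 3, 8, 10, 4, 9, so processing vertices in that order labels each vertex after all of its successors.
7: no outgoing edge → L
2: can move to 7, which is L ⇒ W
1: can move to 7, which is L ⇒ W
5: can move to 7, which is L ⇒ W
6: the only move is to 5(W), a W ⇒ L
3: can move to 6, which is L ⇒ W
8: can move to 6, which is L ⇒ W
10: moves to 1(W), 2(W); every one is W ⇒ L
4: can move to 6, which is L ⇒ W
9: can move to 10, which is L ⇒ W
The starting position 6 is L: whatever Rosa does, the opponent receives a W position.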